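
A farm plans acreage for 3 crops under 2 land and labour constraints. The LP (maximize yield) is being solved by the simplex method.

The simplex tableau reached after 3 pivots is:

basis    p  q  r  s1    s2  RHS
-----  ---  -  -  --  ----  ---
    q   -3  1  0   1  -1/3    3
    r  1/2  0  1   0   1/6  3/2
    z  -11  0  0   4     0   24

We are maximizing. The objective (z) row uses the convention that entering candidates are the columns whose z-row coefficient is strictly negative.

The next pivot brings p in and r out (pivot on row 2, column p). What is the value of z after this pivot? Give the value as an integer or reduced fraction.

57

Minimum ratio for p: (3/2)/(1/2) = 3.
z changes by −(z-row coeff of p)·ratio = −(-11)·3 = 33.
New z = 24 + 33 = 57.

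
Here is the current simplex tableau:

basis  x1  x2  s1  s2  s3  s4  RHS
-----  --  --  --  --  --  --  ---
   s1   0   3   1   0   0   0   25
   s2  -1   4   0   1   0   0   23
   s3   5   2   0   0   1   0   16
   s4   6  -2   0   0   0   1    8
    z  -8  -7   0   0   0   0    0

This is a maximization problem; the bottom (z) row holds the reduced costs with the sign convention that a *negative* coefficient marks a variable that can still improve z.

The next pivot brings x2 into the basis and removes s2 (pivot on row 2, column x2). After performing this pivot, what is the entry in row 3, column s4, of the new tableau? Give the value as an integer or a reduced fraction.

0

Pivot element is row 2, column x2: 4.
Normalize row 2: new (row 2, s4) = 0/4 = 0.
row 3 ← row 3 − 2·(new row 2): 0 − 2·0 = 0.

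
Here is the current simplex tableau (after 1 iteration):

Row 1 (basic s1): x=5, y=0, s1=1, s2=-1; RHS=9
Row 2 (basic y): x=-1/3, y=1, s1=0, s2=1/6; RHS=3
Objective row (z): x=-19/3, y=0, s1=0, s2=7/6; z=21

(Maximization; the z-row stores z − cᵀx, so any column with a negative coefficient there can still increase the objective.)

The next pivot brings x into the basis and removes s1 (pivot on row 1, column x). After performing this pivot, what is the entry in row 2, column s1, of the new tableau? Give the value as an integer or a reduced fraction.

1/15

Pivot element is row 1, column x: 5.
Normalize row 1: new (row 1, s1) = 1/5 = 1/5.
row 2 ← row 2 − (-1/3)·(new row 1): 0 − (-1/3)·(1/5) = 1/15.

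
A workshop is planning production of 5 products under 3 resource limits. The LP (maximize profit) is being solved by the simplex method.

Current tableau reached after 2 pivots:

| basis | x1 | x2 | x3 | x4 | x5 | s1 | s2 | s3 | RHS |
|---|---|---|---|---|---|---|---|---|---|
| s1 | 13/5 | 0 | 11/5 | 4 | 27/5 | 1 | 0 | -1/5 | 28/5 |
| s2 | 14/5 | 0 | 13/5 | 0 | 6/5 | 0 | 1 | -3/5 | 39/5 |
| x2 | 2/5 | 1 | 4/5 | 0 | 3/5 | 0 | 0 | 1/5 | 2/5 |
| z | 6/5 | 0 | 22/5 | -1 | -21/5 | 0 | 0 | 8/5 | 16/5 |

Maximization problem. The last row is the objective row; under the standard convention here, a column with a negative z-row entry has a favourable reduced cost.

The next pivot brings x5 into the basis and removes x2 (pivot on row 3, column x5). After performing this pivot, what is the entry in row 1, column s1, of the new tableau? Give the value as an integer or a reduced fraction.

1

Pivot element is row 3, column x5: 3/5.
Normalize row 3: new (row 3, s1) = 0/(3/5) = 0.
row 1 ← row 1 − (27/5)·(new row 3): 1 − (27/5)·0 = 1.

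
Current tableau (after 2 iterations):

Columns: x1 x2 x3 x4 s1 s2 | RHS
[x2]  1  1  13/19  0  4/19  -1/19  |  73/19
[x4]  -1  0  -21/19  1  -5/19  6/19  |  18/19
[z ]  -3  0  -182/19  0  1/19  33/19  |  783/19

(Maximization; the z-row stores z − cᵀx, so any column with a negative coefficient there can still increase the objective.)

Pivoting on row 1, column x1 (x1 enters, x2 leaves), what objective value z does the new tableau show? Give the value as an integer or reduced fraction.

Minimum ratio for x1: (73/19)/1 = 73/19.
z changes by −(z-row coeff of x1)·ratio = −(-3)·(73/19) = 219/19.
New z = 783/19 + (219/19) = 1002/19.

1002/19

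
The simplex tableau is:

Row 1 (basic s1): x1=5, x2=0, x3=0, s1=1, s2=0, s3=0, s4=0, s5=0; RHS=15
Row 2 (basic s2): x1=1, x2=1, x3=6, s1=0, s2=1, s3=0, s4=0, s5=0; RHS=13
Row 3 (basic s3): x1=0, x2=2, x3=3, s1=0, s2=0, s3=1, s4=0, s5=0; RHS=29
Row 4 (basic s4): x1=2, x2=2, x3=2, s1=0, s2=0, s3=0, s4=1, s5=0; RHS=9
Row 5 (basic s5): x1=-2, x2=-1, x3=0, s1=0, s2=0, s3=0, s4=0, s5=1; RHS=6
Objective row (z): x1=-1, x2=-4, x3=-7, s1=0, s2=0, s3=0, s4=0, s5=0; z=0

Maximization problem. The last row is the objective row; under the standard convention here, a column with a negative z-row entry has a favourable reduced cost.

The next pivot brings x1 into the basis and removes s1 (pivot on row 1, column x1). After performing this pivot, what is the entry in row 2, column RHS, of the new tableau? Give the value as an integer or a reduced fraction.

Pivot element is row 1, column x1: 5.
Normalize row 1: new (row 1, RHS) = 15/5 = 3.
row 2 ← row 2 − 1·(new row 1): 13 − 1·3 = 10.

10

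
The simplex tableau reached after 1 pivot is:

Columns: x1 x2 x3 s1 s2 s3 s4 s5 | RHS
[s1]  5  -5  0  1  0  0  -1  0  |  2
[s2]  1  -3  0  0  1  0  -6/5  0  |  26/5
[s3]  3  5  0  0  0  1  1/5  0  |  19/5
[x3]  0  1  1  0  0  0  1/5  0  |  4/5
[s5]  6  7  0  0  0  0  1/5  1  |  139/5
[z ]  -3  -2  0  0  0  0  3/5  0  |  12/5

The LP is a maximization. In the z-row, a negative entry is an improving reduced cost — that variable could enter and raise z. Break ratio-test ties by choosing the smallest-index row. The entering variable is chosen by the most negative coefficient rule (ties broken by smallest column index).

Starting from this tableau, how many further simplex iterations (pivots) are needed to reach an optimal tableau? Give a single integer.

2

pivot: x1 in, s1 out → z = 18/5
pivot: x2 in, s3 out → z = 209/40
No improving column remains; optimal.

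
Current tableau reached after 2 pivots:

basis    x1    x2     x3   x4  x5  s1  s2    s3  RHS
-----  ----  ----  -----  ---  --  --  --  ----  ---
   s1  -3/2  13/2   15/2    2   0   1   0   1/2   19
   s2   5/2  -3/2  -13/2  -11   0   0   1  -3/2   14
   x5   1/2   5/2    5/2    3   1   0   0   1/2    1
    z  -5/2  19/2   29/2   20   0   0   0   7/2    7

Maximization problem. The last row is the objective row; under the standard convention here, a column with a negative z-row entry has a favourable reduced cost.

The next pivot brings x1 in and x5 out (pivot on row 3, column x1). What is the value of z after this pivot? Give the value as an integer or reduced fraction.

12

Minimum ratio for x1: 1/(1/2) = 2.
z changes by −(z-row coeff of x1)·ratio = −(-5/2)·2 = 5.
New z = 7 + 5 = 12.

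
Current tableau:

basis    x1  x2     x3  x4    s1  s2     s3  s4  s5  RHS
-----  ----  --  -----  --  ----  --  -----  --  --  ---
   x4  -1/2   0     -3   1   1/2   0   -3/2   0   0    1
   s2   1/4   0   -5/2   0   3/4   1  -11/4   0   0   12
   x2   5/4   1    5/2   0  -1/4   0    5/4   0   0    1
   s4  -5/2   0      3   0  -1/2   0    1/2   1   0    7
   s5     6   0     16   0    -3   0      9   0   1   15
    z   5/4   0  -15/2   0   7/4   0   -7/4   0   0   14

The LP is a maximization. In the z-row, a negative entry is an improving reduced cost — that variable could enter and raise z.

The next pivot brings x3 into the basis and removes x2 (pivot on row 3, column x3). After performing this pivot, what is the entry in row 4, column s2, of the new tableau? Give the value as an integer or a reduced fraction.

Pivot element is row 3, column x3: 5/2.
Normalize row 3: new (row 3, s2) = 0/(5/2) = 0.
row 4 ← row 4 − 3·(new row 3): 0 − 3·0 = 0.

0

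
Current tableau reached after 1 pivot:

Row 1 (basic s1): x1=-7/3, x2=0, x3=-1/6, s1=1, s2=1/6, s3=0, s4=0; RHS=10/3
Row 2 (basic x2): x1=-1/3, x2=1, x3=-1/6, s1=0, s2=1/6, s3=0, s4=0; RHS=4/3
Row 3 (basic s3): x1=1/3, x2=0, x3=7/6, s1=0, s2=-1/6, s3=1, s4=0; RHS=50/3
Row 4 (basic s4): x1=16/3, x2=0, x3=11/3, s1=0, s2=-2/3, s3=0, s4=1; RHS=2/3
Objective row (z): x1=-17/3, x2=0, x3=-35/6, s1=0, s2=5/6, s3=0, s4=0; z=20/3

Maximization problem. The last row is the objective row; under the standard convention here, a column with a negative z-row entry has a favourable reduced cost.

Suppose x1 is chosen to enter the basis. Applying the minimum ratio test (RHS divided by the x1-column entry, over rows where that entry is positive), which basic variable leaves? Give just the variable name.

s4

Ratios: row 1 (s1): entry -7/3 ≤ 0, skip; row 2 (x2): entry -1/3 ≤ 0, skip; row 3 (s3): (50/3)/(1/3) = 50; row 4 (s4): (2/3)/(16/3) = 1/8.
Minimum ratio 1/8 is in the s4 row, so s4 leaves.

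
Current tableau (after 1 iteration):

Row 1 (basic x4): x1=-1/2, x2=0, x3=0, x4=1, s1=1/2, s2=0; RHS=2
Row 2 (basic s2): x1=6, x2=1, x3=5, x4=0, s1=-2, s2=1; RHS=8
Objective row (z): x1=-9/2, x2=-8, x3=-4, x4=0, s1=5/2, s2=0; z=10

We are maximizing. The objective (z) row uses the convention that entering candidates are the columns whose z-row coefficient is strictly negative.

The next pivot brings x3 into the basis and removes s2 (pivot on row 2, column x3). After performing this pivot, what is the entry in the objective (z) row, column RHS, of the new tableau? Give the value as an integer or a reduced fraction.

82/5

Pivot element is row 2, column x3: 5.
Normalize row 2: new (row 2, RHS) = 8/5 = 8/5.
z-row ← z-row − (-4)·(new row 2): 10 − (-4)·(8/5) = 82/5.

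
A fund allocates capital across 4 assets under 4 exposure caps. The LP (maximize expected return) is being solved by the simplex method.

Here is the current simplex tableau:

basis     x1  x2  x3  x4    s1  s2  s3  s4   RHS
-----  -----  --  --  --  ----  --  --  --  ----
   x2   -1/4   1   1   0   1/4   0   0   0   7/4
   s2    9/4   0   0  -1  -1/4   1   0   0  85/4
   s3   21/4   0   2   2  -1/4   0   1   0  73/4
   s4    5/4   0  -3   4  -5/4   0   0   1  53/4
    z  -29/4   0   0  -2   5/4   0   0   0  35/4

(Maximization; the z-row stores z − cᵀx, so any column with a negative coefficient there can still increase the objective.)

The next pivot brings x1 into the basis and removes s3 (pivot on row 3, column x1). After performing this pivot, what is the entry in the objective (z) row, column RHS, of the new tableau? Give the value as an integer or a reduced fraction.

713/21

Pivot element is row 3, column x1: 21/4.
Normalize row 3: new (row 3, RHS) = (73/4)/(21/4) = 73/21.
z-row ← z-row − (-29/4)·(new row 3): 35/4 − (-29/4)·(73/21) = 713/21.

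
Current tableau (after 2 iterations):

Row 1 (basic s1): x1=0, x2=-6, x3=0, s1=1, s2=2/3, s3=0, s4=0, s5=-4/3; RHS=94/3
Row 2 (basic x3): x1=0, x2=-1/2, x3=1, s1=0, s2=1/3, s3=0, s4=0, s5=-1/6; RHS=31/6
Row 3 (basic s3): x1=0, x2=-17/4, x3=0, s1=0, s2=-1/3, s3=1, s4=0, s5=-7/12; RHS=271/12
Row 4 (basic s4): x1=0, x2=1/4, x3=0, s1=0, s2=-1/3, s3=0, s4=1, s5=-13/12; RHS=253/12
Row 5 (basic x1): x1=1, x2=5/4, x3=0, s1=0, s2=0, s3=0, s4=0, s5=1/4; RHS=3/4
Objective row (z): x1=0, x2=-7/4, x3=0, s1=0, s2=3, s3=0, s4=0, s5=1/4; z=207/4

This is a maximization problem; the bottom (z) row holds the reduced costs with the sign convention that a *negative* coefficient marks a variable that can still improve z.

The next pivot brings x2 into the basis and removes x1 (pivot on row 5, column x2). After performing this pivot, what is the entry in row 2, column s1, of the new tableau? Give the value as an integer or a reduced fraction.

Pivot element is row 5, column x2: 5/4.
Normalize row 5: new (row 5, s1) = 0/(5/4) = 0.
row 2 ← row 2 − (-1/2)·(new row 5): 0 − (-1/2)·0 = 0.

0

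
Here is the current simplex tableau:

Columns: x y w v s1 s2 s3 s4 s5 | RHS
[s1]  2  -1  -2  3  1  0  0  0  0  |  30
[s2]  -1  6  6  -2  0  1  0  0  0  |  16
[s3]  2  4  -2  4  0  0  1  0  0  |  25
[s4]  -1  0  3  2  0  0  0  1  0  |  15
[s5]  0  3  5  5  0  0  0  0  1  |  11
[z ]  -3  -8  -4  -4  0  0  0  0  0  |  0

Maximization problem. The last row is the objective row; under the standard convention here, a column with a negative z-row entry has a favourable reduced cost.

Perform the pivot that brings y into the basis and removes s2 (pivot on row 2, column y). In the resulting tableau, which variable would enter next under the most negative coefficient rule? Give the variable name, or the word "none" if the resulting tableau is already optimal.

v

Pivot element 6. New z-row = old z-row − (-8)·(row 2/6).
Updated z-row coefficients: x: -13/3, y: 0, w: 4, v: -20/3, s1: 0, s2: 4/3, s3: 0, s4: 0, s5: 0.
The most negative is -20/3 in column v, so v would enter next.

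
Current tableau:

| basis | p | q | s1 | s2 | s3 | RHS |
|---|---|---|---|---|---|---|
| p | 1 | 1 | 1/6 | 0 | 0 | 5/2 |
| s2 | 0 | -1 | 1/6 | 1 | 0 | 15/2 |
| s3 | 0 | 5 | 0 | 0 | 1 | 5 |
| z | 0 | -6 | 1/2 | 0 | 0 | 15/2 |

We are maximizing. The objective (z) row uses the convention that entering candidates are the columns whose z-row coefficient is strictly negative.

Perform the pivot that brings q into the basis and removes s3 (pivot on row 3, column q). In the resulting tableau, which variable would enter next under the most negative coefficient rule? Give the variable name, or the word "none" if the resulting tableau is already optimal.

none

Pivot element 5. New z-row = old z-row − (-6)·(row 3/5).
Updated z-row coefficients: p: 0, q: 0, s1: 1/2, s2: 0, s3: 6/5.
No coefficient is strictly negative; the tableau after this pivot is optimal.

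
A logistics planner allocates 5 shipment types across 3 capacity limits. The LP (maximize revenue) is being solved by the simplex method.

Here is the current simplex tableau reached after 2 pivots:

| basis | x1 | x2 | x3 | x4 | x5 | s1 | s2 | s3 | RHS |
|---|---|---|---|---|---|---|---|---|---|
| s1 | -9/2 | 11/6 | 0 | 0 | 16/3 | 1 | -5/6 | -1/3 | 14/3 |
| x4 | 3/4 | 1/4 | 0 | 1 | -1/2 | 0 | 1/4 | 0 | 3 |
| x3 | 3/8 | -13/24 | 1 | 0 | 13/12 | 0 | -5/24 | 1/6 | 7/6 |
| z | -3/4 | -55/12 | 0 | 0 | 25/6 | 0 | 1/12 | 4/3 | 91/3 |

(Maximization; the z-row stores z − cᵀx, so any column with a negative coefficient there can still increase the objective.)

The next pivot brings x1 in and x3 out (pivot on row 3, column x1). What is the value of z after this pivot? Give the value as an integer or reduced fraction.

98/3

Minimum ratio for x1: (7/6)/(3/8) = 28/9.
z changes by −(z-row coeff of x1)·ratio = −(-3/4)·(28/9) = 7/3.
New z = 91/3 + (7/3) = 98/3.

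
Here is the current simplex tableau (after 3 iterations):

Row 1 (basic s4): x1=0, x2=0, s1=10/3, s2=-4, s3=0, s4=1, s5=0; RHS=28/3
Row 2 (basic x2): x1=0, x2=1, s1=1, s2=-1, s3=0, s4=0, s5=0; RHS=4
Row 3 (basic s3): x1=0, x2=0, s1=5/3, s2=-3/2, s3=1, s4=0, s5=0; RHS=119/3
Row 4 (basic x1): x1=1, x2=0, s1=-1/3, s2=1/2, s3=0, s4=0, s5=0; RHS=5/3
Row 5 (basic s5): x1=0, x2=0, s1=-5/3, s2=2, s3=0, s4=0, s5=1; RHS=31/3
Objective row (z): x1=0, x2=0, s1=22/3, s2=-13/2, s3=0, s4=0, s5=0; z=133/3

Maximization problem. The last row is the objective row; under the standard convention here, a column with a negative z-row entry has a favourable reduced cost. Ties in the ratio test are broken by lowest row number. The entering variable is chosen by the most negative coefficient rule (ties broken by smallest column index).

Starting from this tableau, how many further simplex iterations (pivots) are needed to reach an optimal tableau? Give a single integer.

1

pivot: s2 in, x1 out → z = 66
No improving column remains; optimal.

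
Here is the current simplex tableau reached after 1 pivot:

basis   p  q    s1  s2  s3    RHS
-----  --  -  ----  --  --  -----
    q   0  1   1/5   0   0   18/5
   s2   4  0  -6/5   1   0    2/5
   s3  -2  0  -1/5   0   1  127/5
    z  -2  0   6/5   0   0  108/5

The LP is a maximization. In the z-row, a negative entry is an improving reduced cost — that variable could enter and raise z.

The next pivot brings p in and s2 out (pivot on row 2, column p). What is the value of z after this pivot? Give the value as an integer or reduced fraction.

Minimum ratio for p: (2/5)/4 = 1/10.
z changes by −(z-row coeff of p)·ratio = −(-2)·(1/10) = 1/5.
New z = 108/5 + (1/5) = 109/5.

109/5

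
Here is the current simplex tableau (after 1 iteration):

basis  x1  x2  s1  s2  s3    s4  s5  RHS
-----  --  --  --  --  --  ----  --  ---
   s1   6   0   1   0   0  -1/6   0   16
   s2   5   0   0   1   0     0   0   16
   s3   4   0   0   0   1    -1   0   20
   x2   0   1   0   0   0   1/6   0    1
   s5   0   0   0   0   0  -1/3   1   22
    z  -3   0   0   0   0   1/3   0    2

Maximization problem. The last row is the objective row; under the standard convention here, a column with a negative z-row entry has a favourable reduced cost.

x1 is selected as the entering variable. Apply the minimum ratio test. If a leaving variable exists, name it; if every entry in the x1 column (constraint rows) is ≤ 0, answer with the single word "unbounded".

Ratios: row 1 (s1): 16/6 = 8/3; row 2 (s2): 16/5 = 16/5; row 3 (s3): 20/4 = 5; row 4 (x2): entry 0 ≤ 0, skip; row 5 (s5): entry 0 ≤ 0, skip.
Minimum ratio is in the s1 row, so s1 leaves.

s1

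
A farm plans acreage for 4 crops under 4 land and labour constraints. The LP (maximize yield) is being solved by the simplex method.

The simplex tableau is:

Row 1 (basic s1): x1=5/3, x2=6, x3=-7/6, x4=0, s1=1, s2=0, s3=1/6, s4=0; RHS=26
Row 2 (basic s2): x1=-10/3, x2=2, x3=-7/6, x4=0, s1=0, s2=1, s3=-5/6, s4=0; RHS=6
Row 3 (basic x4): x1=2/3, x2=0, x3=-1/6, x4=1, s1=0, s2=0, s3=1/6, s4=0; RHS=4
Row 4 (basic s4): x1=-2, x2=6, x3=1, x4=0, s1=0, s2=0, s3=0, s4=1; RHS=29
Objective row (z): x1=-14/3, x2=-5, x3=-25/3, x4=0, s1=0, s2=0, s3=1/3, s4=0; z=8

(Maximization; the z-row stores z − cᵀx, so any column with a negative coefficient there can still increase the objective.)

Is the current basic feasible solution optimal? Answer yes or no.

no

Column x1 has objective-row coefficient -14/3, which is negative; an improving pivot exists, so not yet optimal.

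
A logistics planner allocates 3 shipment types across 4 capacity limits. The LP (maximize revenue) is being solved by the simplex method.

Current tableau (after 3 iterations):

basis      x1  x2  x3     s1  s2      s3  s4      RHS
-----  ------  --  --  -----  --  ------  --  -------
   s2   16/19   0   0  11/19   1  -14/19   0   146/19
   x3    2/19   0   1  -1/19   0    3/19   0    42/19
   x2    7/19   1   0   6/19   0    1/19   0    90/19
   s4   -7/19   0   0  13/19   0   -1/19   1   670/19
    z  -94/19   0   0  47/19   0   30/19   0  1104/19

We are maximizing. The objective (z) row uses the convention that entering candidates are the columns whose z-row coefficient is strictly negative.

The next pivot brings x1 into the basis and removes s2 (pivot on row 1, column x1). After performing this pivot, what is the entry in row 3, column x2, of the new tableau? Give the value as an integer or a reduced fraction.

Pivot element is row 1, column x1: 16/19.
Normalize row 1: new (row 1, x2) = 0/(16/19) = 0.
row 3 ← row 3 − (7/19)·(new row 1): 1 − (7/19)·0 = 1.

1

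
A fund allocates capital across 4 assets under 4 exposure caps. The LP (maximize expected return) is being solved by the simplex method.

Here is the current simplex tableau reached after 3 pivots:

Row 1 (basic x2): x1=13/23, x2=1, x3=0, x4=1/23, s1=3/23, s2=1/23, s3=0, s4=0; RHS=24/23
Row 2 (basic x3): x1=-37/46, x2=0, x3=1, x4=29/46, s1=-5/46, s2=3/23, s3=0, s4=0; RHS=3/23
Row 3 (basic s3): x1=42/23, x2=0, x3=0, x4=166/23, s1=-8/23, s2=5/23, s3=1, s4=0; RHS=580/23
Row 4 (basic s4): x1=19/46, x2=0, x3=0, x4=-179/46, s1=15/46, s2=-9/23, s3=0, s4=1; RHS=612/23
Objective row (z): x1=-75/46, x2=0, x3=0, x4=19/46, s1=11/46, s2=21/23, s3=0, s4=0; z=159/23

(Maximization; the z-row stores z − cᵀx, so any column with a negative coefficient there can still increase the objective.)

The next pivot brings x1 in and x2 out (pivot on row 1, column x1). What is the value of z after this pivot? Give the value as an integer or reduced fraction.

Minimum ratio for x1: (24/23)/(13/23) = 24/13.
z changes by −(z-row coeff of x1)·ratio = −(-75/46)·(24/13) = 900/299.
New z = 159/23 + (900/299) = 129/13.

129/13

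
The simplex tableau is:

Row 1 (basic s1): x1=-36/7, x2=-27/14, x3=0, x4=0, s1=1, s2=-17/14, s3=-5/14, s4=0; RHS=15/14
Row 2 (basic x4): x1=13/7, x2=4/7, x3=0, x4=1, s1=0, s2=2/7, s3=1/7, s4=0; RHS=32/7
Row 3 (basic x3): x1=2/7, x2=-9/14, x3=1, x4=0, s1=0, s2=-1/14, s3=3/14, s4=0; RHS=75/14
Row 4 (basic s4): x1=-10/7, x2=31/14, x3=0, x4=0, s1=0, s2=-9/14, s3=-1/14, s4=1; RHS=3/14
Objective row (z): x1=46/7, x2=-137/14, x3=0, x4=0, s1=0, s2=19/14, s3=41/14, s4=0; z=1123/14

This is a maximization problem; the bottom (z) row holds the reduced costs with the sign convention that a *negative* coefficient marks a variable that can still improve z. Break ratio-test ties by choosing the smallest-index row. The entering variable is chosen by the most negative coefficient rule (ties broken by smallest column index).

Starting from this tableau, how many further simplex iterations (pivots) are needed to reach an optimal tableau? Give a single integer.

pivot: x2 in, s4 out → z = 2516/31
pivot: s2 in, x4 out → z = 96
No improving column remains; optimal.

2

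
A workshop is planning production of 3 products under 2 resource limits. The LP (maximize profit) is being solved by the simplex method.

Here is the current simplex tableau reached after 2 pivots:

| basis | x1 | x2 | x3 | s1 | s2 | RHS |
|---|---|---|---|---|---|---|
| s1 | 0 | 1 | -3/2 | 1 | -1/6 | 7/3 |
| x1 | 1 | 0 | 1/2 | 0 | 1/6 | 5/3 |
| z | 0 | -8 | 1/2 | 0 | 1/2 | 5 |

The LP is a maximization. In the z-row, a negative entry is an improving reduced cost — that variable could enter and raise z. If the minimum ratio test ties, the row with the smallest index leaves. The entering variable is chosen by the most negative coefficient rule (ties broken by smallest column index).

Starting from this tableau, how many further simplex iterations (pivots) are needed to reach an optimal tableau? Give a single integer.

2

pivot: x2 in, s1 out → z = 71/3
pivot: x3 in, x1 out → z = 62
No improving column remains; optimal.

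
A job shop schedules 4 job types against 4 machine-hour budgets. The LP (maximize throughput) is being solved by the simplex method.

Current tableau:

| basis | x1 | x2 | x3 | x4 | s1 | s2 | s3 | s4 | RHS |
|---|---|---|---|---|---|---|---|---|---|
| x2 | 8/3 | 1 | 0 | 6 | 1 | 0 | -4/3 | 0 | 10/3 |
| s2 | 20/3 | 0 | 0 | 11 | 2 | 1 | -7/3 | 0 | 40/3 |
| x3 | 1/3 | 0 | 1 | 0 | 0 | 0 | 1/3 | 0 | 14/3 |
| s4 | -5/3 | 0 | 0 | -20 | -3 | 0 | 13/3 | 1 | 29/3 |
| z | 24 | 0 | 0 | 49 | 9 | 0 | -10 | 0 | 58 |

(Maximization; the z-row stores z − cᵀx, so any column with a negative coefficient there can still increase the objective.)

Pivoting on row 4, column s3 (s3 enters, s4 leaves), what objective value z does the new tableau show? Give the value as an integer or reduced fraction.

1044/13

Minimum ratio for s3: (29/3)/(13/3) = 29/13.
z changes by −(z-row coeff of s3)·ratio = −(-10)·(29/13) = 290/13.
New z = 58 + (290/13) = 1044/13.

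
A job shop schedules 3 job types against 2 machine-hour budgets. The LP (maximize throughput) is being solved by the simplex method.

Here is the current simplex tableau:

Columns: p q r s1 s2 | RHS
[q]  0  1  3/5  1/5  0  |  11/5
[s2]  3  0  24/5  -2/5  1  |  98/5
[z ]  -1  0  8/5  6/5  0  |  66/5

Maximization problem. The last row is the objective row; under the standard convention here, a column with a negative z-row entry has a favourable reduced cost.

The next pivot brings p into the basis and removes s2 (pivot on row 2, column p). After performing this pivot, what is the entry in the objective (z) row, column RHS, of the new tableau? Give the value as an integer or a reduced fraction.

Pivot element is row 2, column p: 3.
Normalize row 2: new (row 2, RHS) = (98/5)/3 = 98/15.
z-row ← z-row − (-1)·(new row 2): 66/5 − (-1)·(98/15) = 296/15.

296/15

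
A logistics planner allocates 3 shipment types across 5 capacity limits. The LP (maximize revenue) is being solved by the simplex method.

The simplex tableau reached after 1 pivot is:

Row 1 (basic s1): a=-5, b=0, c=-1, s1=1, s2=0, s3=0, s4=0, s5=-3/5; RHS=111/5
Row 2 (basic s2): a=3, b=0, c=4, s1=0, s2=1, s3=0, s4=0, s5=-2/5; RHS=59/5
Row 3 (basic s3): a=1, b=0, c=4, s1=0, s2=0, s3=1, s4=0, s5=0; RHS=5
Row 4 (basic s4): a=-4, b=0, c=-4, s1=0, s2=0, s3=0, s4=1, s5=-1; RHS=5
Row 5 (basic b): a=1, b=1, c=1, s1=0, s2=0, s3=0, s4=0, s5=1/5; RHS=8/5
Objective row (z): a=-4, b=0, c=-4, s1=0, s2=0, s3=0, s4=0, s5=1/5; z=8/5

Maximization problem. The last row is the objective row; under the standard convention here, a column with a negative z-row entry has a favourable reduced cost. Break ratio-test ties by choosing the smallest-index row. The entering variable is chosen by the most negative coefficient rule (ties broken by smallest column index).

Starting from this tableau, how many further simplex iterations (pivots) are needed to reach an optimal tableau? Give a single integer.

pivot: a in, b out → z = 8
No improving column remains; optimal.

1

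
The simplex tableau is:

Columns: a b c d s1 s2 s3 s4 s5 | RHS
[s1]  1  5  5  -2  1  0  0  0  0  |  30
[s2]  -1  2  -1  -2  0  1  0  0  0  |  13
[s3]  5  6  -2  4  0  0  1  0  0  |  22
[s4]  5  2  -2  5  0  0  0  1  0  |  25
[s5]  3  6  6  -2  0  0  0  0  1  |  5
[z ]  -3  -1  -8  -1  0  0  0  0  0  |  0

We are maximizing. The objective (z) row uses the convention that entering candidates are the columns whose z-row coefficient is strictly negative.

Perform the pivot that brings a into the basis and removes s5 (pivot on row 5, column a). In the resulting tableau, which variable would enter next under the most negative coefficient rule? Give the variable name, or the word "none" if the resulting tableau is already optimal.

Pivot element 3. New z-row = old z-row − (-3)·(row 5/3).
Updated z-row coefficients: a: 0, b: 5, c: -2, d: -3, s1: 0, s2: 0, s3: 0, s4: 0, s5: 1.
The most negative is -3 in column d, so d would enter next.

d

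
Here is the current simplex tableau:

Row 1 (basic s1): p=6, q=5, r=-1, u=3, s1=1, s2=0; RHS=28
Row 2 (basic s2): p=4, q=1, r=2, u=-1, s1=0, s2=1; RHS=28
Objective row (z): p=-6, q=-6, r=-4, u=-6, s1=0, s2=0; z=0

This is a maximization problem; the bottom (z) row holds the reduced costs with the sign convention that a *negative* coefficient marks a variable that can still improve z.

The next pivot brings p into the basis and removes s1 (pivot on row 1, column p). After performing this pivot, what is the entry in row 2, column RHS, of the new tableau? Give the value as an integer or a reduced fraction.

28/3

Pivot element is row 1, column p: 6.
Normalize row 1: new (row 1, RHS) = 28/6 = 14/3.
row 2 ← row 2 − 4·(new row 1): 28 − 4·(14/3) = 28/3.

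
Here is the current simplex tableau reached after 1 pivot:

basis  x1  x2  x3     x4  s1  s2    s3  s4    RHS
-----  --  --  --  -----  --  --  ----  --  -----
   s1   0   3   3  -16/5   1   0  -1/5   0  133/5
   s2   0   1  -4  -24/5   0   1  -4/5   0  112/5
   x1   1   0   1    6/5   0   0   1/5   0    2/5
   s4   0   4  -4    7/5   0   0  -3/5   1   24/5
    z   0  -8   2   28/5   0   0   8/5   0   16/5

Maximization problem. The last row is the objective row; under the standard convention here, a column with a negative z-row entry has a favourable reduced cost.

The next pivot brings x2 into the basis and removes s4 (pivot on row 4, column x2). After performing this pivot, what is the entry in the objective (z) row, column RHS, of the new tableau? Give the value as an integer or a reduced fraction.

64/5

Pivot element is row 4, column x2: 4.
Normalize row 4: new (row 4, RHS) = (24/5)/4 = 6/5.
z-row ← z-row − (-8)·(new row 4): 16/5 − (-8)·(6/5) = 64/5.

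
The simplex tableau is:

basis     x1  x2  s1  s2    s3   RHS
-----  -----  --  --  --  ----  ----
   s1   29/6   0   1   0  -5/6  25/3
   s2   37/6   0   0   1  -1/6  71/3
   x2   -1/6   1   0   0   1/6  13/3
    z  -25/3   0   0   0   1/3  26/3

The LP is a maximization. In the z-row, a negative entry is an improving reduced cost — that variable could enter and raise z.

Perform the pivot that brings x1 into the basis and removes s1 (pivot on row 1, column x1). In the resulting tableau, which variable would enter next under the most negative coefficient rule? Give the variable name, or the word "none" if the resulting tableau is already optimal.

Pivot element 29/6. New z-row = old z-row − (-25/3)·(row 1/(29/6)).
Updated z-row coefficients: x1: 0, x2: 0, s1: 50/29, s2: 0, s3: -32/29.
The most negative is -32/29 in column s3, so s3 would enter next.

s3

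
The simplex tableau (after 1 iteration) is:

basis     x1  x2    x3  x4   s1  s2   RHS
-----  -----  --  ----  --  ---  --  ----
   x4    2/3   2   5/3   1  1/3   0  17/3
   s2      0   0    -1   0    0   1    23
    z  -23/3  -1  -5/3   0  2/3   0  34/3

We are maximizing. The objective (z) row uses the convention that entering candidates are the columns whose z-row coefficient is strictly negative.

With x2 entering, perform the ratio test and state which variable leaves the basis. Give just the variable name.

Ratios: row 1 (x4): (17/3)/2 = 17/6; row 2 (s2): entry 0 ≤ 0, skip.
Minimum ratio 17/6 is in the x4 row, so x4 leaves.

x4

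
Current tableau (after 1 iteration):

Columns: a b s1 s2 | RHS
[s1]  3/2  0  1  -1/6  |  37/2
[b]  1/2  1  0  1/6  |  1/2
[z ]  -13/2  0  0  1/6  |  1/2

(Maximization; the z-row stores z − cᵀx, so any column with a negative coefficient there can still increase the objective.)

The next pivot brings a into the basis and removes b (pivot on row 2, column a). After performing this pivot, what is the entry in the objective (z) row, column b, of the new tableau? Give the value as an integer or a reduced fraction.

Pivot element is row 2, column a: 1/2.
Normalize row 2: new (row 2, b) = 1/(1/2) = 2.
z-row ← z-row − (-13/2)·(new row 2): 0 − (-13/2)·2 = 13.

13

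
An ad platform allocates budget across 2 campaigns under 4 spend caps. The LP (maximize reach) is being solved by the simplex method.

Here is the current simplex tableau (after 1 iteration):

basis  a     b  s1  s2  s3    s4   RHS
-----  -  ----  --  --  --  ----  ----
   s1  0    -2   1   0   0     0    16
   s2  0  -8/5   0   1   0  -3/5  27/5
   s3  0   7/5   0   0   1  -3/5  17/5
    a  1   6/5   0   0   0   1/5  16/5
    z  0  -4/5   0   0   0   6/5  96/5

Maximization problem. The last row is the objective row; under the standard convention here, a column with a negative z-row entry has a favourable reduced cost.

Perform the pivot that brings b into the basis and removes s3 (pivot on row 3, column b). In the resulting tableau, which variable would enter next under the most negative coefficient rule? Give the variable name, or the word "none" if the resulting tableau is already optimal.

Pivot element 7/5. New z-row = old z-row − (-4/5)·(row 3/(7/5)).
Updated z-row coefficients: a: 0, b: 0, s1: 0, s2: 0, s3: 4/7, s4: 6/7.
No coefficient is strictly negative; the tableau after this pivot is optimal.

none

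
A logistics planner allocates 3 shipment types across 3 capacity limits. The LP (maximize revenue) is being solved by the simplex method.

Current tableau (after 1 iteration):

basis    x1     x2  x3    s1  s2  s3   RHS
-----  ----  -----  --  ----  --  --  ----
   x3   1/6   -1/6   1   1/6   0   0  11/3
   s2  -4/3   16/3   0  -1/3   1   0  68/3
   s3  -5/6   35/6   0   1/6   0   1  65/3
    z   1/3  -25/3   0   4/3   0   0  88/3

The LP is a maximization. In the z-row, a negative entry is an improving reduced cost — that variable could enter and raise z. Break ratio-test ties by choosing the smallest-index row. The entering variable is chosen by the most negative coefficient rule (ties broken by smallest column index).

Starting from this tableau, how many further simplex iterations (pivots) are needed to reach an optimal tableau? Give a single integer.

2

pivot: x2 in, s3 out → z = 422/7
pivot: x1 in, x3 out → z = 86
No improving column remains; optimal.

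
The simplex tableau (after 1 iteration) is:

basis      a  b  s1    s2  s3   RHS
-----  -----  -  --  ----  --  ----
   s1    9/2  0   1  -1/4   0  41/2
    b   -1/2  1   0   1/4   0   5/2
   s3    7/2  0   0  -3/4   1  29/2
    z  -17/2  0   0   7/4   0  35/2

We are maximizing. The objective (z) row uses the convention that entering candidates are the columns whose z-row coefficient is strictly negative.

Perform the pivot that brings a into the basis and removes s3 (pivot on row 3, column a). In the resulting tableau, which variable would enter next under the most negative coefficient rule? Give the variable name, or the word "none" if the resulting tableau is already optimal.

Pivot element 7/2. New z-row = old z-row − (-17/2)·(row 3/(7/2)).
Updated z-row coefficients: a: 0, b: 0, s1: 0, s2: -1/14, s3: 17/7.
The most negative is -1/14 in column s2, so s2 would enter next.

s2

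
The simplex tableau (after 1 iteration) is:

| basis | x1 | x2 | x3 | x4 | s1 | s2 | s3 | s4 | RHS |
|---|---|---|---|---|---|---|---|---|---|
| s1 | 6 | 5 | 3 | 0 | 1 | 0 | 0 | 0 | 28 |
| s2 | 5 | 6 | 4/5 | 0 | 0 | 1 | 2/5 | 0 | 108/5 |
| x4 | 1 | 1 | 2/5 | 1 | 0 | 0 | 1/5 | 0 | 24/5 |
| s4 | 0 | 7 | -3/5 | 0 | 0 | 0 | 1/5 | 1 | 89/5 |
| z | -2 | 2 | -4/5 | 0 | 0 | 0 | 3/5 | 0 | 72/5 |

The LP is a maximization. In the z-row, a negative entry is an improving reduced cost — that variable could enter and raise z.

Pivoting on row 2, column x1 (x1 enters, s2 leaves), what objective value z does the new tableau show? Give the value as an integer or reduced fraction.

Minimum ratio for x1: (108/5)/5 = 108/25.
z changes by −(z-row coeff of x1)·ratio = −(-2)·(108/25) = 216/25.
New z = 72/5 + (216/25) = 576/25.

576/25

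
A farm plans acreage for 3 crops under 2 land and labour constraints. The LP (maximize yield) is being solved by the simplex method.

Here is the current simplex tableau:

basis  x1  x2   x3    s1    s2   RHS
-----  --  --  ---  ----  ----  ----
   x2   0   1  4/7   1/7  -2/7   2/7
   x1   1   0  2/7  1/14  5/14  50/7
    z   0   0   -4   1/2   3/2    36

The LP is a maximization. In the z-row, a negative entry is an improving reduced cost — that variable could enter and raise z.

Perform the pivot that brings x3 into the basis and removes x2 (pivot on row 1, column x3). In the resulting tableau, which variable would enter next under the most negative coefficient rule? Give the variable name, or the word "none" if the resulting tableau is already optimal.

s2

Pivot element 4/7. New z-row = old z-row − (-4)·(row 1/(4/7)).
Updated z-row coefficients: x1: 0, x2: 7, x3: 0, s1: 3/2, s2: -1/2.
The most negative is -1/2 in column s2, so s2 would enter next.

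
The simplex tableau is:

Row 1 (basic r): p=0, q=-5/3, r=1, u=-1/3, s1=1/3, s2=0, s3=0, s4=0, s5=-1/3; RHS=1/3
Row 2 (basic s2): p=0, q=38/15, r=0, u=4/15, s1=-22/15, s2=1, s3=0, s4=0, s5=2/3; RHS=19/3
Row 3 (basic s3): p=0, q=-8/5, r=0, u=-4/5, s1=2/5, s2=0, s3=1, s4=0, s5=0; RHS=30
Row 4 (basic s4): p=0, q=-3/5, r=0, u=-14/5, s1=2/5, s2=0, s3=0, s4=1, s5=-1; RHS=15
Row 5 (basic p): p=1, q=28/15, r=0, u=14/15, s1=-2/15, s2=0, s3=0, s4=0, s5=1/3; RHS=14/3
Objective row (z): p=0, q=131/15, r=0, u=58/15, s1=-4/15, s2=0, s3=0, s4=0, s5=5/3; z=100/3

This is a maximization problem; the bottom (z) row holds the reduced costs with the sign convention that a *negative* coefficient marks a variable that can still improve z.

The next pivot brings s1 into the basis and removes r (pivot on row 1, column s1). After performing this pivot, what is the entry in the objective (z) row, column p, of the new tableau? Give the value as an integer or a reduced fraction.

0

Pivot element is row 1, column s1: 1/3.
Normalize row 1: new (row 1, p) = 0/(1/3) = 0.
z-row ← z-row − (-4/15)·(new row 1): 0 − (-4/15)·0 = 0.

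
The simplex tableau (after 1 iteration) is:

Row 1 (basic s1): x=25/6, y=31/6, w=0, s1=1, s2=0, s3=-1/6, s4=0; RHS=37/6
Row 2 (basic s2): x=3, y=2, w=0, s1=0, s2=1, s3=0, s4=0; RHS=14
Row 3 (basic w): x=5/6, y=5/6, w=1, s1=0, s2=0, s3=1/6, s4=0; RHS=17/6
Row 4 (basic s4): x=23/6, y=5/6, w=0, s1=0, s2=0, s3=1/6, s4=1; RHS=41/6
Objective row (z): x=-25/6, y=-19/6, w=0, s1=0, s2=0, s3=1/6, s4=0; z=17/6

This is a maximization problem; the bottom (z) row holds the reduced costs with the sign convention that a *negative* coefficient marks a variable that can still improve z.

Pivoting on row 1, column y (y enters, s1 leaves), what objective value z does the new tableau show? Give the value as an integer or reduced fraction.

Minimum ratio for y: (37/6)/(31/6) = 37/31.
z changes by −(z-row coeff of y)·ratio = −(-19/6)·(37/31) = 703/186.
New z = 17/6 + (703/186) = 205/31.

205/31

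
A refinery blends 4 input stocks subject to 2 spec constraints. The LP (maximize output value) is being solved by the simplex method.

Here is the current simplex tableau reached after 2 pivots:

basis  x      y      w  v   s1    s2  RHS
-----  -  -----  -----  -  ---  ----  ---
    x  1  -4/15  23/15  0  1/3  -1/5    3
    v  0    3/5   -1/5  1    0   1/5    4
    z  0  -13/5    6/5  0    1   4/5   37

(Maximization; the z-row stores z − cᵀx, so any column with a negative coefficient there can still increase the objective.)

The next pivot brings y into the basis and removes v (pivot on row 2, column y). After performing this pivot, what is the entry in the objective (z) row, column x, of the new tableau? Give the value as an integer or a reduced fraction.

0

Pivot element is row 2, column y: 3/5.
Normalize row 2: new (row 2, x) = 0/(3/5) = 0.
z-row ← z-row − (-13/5)·(new row 2): 0 − (-13/5)·0 = 0.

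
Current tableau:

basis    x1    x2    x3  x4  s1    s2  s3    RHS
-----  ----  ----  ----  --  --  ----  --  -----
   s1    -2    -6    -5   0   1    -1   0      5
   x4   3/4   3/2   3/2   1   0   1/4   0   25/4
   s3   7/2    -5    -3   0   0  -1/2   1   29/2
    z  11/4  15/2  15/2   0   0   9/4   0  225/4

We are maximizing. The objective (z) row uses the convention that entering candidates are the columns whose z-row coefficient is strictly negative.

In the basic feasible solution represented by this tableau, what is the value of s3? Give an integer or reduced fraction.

29/2

s3 is basic (row 3); its value is the RHS of that row: 29/2.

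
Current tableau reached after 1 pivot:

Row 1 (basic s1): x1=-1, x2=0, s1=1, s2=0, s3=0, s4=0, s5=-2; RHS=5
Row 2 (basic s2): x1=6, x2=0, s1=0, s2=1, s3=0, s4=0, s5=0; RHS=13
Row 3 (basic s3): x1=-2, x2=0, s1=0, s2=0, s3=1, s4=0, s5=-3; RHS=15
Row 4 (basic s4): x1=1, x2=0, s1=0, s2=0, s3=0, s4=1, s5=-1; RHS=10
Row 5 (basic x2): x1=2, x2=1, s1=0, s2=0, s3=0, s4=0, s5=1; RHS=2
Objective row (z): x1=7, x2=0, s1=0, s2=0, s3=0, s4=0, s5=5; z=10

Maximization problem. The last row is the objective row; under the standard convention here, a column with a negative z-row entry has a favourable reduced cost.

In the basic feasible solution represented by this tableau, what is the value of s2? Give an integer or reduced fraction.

13

s2 is basic (row 2); its value is the RHS of that row: 13.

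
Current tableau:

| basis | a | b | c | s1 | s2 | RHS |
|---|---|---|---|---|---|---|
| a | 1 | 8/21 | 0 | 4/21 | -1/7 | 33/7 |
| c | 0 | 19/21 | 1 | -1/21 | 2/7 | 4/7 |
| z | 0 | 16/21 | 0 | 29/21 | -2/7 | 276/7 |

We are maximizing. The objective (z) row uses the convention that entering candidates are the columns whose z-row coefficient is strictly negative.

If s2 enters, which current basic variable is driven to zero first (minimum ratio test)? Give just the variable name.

Ratios: row 1 (a): entry -1/7 ≤ 0, skip; row 2 (c): (4/7)/(2/7) = 2.
Minimum ratio 2 is in the c row, so c leaves.

c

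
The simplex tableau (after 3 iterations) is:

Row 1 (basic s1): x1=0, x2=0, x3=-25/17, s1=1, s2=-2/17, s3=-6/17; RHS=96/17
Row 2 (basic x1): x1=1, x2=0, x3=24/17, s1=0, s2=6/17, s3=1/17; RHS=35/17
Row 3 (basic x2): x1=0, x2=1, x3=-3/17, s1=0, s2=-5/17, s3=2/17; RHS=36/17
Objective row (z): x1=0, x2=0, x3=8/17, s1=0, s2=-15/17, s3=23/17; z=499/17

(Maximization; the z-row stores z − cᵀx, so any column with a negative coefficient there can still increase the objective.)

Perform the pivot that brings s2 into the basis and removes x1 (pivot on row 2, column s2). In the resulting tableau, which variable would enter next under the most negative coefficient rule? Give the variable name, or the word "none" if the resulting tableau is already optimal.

none

Pivot element 6/17. New z-row = old z-row − (-15/17)·(row 2/(6/17)).
Updated z-row coefficients: x1: 5/2, x2: 0, x3: 4, s1: 0, s2: 0, s3: 3/2.
No coefficient is strictly negative; the tableau after this pivot is optimal.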